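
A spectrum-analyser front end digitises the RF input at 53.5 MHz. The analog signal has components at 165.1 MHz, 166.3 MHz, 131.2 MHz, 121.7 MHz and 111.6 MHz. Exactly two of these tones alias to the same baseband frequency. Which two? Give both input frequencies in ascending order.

111.6 MHz, 165.1 MHz

fs/2 = 26.75 MHz.
165.1 MHz mod fs = 4.6 MHz.
4.6 MHz ≤ fs/2 = 26.75 MHz, appears at 4.6 MHz.
166.3 MHz mod fs = 5.8 MHz.
5.8 MHz ≤ fs/2 = 26.75 MHz, appears at 5.8 MHz.
131.2 MHz mod fs = 24.2 MHz.
24.2 MHz ≤ fs/2 = 26.75 MHz, appears at 24.2 MHz.
121.7 MHz mod fs = 14.7 MHz.
14.7 MHz ≤ fs/2 = 26.75 MHz, appears at 14.7 MHz.
111.6 MHz mod fs = 4.6 MHz.
4.6 MHz ≤ fs/2 = 26.75 MHz, appears at 4.6 MHz.
111.6 MHz and 165.1 MHz both map to 4.6 MHz.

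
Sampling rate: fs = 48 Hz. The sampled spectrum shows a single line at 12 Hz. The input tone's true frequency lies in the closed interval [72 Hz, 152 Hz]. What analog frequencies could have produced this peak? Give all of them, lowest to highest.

84 Hz, 108 Hz, 132 Hz

Frequencies that alias to 12 Hz are k·fs ± 12 Hz for integer k ≥ 0.
k=0: 12 Hz.
k=1: 36 Hz, 60 Hz.
k=2: 84 Hz, 108 Hz.
k=3: 132 Hz, 156 Hz.
k=4: 180 Hz, 204 Hz.
Within [72 Hz, 152 Hz]: 84 Hz, 108 Hz, 132 Hz.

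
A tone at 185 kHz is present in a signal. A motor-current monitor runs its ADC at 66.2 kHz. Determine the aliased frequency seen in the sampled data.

13.6 kHz

185 kHz mod fs = 52.6 kHz.
52.6 kHz > fs/2 = 33.1 kHz, folds to fs − 52.6 kHz = 13.6 kHz.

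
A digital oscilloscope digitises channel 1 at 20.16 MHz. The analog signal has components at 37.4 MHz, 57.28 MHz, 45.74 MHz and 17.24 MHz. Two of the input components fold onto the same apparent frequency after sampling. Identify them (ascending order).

17.24 MHz, 37.4 MHz

fs/2 = 10.08 MHz.
37.4 MHz mod fs = 17.24 MHz.
17.24 MHz > fs/2 = 10.08 MHz, folds to fs − 17.24 MHz = 2.92 MHz.
57.28 MHz mod fs = 16.96 MHz.
16.96 MHz > fs/2 = 10.08 MHz, folds to fs − 16.96 MHz = 3.2 MHz.
45.74 MHz mod fs = 5.42 MHz.
5.42 MHz ≤ fs/2 = 10.08 MHz, appears at 5.42 MHz.
17.24 MHz > fs/2 = 10.08 MHz, folds to fs − 17.24 MHz = 2.92 MHz.
17.24 MHz and 37.4 MHz both map to 2.92 MHz.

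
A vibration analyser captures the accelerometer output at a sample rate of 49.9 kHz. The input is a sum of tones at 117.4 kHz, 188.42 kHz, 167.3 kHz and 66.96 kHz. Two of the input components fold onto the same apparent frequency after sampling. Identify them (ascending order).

117.4 kHz, 167.3 kHz

fs/2 = 24.95 kHz.
117.4 kHz mod fs = 17.6 kHz.
17.6 kHz ≤ fs/2 = 24.95 kHz, appears at 17.6 kHz.
188.42 kHz mod fs = 38.72 kHz.
38.72 kHz > fs/2 = 24.95 kHz, folds to fs − 38.72 kHz = 11.18 kHz.
167.3 kHz mod fs = 17.6 kHz.
17.6 kHz ≤ fs/2 = 24.95 kHz, appears at 17.6 kHz.
66.96 kHz mod fs = 17.06 kHz.
17.06 kHz ≤ fs/2 = 24.95 kHz, appears at 17.06 kHz.
117.4 kHz and 167.3 kHz both map to 17.6 kHz.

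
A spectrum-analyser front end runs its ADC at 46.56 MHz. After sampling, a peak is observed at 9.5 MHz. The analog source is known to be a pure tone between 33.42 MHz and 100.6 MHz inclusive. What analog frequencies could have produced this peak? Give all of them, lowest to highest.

37.06 MHz, 56.06 MHz, 83.62 MHz

Frequencies that alias to 9.5 MHz are k·fs ± 9.5 MHz for integer k ≥ 0.
k=0: 9.5 MHz.
k=1: 37.06 MHz, 56.06 MHz.
k=2: 83.62 MHz, 102.62 MHz.
k=3: 130.18 MHz, 149.18 MHz.
Within [33.42 MHz, 100.6 MHz]: 37.06 MHz, 56.06 MHz, 83.62 MHz.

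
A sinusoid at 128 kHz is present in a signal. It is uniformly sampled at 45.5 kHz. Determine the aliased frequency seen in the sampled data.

8.5 kHz

128 kHz mod fs = 37 kHz.
37 kHz > fs/2 = 22.75 kHz, folds to fs − 37 kHz = 8.5 kHz.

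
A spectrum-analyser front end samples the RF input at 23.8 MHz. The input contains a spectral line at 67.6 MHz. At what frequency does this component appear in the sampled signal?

3.8 MHz

67.6 MHz mod fs = 20 MHz.
20 MHz > fs/2 = 11.9 MHz, folds to fs − 20 MHz = 3.8 MHz.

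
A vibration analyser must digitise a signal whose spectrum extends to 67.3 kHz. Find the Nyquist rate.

Nyquist rate = 2 × 67.3 kHz = 134.6 kHz.

134.6 kHz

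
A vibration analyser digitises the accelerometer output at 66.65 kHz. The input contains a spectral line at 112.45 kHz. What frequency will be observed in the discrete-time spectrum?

20.85 kHz

112.45 kHz mod fs = 45.8 kHz.
45.8 kHz > fs/2 = 33.325 kHz, folds to fs − 45.8 kHz = 20.85 kHz.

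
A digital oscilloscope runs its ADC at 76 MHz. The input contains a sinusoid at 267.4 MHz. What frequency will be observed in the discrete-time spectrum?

36.6 MHz

267.4 MHz mod fs = 39.4 MHz.
39.4 MHz > fs/2 = 38 MHz, folds to fs − 39.4 MHz = 36.6 MHz.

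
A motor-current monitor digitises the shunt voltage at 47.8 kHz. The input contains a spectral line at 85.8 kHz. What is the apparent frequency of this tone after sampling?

85.8 kHz mod fs = 38 kHz.
38 kHz > fs/2 = 23.9 kHz, folds to fs − 38 kHz = 9.8 kHz.

9.8 kHz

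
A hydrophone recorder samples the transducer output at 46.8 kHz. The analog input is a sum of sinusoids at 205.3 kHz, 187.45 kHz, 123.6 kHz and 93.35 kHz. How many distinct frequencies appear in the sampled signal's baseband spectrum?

3

fs/2 = 23.4 kHz.
205.3 kHz mod fs = 18.1 kHz.
18.1 kHz ≤ fs/2 = 23.4 kHz, appears at 18.1 kHz.
187.45 kHz mod fs = 0.25 kHz.
0.25 kHz ≤ fs/2 = 23.4 kHz, appears at 0.25 kHz.
123.6 kHz mod fs = 30 kHz.
30 kHz > fs/2 = 23.4 kHz, folds to fs − 30 kHz = 16.8 kHz.
93.35 kHz mod fs = 46.55 kHz.
46.55 kHz > fs/2 = 23.4 kHz, folds to fs − 46.55 kHz = 0.25 kHz.
Distinct values: {0.25 kHz, 16.8 kHz, 18.1 kHz} → 3.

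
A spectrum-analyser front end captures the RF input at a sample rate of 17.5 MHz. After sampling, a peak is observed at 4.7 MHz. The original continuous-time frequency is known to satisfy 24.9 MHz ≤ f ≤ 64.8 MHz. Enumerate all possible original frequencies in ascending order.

Frequencies that alias to 4.7 MHz are k·fs ± 4.7 MHz for integer k ≥ 0.
k=0: 4.7 MHz.
k=1: 12.8 MHz, 22.2 MHz.
k=2: 30.3 MHz, 39.7 MHz.
k=3: 47.8 MHz, 57.2 MHz.
k=4: 65.3 MHz, 74.7 MHz.
Within [24.9 MHz, 64.8 MHz]: 30.3 MHz, 39.7 MHz, 47.8 MHz, 57.2 MHz.

30.3 MHz, 39.7 MHz, 47.8 MHz, 57.2 MHz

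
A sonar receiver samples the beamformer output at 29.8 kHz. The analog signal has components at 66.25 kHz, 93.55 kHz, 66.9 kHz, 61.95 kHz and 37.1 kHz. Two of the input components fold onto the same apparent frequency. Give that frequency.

fs/2 = 14.9 kHz.
66.25 kHz mod fs = 6.65 kHz.
6.65 kHz ≤ fs/2 = 14.9 kHz, appears at 6.65 kHz.
93.55 kHz mod fs = 4.15 kHz.
4.15 kHz ≤ fs/2 = 14.9 kHz, appears at 4.15 kHz.
66.9 kHz mod fs = 7.3 kHz.
7.3 kHz ≤ fs/2 = 14.9 kHz, appears at 7.3 kHz.
61.95 kHz mod fs = 2.35 kHz.
2.35 kHz ≤ fs/2 = 14.9 kHz, appears at 2.35 kHz.
37.1 kHz mod fs = 7.3 kHz.
7.3 kHz ≤ fs/2 = 14.9 kHz, appears at 7.3 kHz.
37.1 kHz and 66.9 kHz both map to 7.3 kHz.

7.3 kHz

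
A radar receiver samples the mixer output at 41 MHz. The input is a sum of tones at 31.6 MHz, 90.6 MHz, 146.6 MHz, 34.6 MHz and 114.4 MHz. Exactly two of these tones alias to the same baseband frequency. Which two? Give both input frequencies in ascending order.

fs/2 = 20.5 MHz.
31.6 MHz > fs/2 = 20.5 MHz, folds to fs − 31.6 MHz = 9.4 MHz.
90.6 MHz mod fs = 8.6 MHz.
8.6 MHz ≤ fs/2 = 20.5 MHz, appears at 8.6 MHz.
146.6 MHz mod fs = 23.6 MHz.
23.6 MHz > fs/2 = 20.5 MHz, folds to fs − 23.6 MHz = 17.4 MHz.
34.6 MHz > fs/2 = 20.5 MHz, folds to fs − 34.6 MHz = 6.4 MHz.
114.4 MHz mod fs = 32.4 MHz.
32.4 MHz > fs/2 = 20.5 MHz, folds to fs − 32.4 MHz = 8.6 MHz.
90.6 MHz and 114.4 MHz both map to 8.6 MHz.

90.6 MHz, 114.4 MHz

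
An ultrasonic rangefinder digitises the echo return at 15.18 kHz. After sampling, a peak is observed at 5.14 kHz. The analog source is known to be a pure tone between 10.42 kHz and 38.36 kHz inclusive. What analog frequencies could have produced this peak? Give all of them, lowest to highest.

20.32 kHz, 25.22 kHz, 35.5 kHz

Frequencies that alias to 5.14 kHz are k·fs ± 5.14 kHz for integer k ≥ 0.
k=0: 5.14 kHz.
k=1: 10.04 kHz, 20.32 kHz.
k=2: 25.22 kHz, 35.5 kHz.
k=3: 40.4 kHz, 50.68 kHz.
Within [10.42 kHz, 38.36 kHz]: 20.32 kHz, 25.22 kHz, 35.5 kHz.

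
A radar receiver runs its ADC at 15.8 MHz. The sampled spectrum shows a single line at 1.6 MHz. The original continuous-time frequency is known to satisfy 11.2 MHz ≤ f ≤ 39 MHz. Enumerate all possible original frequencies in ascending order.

14.2 MHz, 17.4 MHz, 30 MHz, 33.2 MHz

Frequencies that alias to 1.6 MHz are k·fs ± 1.6 MHz for integer k ≥ 0.
k=0: 1.6 MHz.
k=1: 14.2 MHz, 17.4 MHz.
k=2: 30 MHz, 33.2 MHz.
k=3: 45.8 MHz, 49 MHz.
Within [11.2 MHz, 39 MHz]: 14.2 MHz, 17.4 MHz, 30 MHz, 33.2 MHz.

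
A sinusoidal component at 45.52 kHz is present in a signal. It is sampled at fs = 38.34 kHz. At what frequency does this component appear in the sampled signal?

45.52 kHz mod fs = 7.18 kHz.
7.18 kHz ≤ fs/2 = 19.17 kHz, appears at 7.18 kHz.

7.18 kHz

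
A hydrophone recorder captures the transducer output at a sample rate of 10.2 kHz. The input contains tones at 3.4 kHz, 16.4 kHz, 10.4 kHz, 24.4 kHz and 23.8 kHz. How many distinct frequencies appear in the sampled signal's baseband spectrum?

3

fs/2 = 5.1 kHz.
3.4 kHz ≤ fs/2 = 5.1 kHz, passes unchanged.
16.4 kHz mod fs = 6.2 kHz.
6.2 kHz > fs/2 = 5.1 kHz, folds to fs − 6.2 kHz = 4 kHz.
10.4 kHz mod fs = 0.2 kHz.
0.2 kHz ≤ fs/2 = 5.1 kHz, appears at 0.2 kHz.
24.4 kHz mod fs = 4 kHz.
4 kHz ≤ fs/2 = 5.1 kHz, appears at 4 kHz.
23.8 kHz mod fs = 3.4 kHz.
3.4 kHz ≤ fs/2 = 5.1 kHz, appears at 3.4 kHz.
Distinct values: {0.2 kHz, 3.4 kHz, 4 kHz} → 3.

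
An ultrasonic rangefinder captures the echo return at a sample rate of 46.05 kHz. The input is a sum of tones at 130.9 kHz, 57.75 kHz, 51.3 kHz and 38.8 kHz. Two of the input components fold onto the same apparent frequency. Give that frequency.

7.25 kHz

fs/2 = 23.025 kHz.
130.9 kHz mod fs = 38.8 kHz.
38.8 kHz > fs/2 = 23.025 kHz, folds to fs − 38.8 kHz = 7.25 kHz.
57.75 kHz mod fs = 11.7 kHz.
11.7 kHz ≤ fs/2 = 23.025 kHz, appears at 11.7 kHz.
51.3 kHz mod fs = 5.25 kHz.
5.25 kHz ≤ fs/2 = 23.025 kHz, appears at 5.25 kHz.
38.8 kHz > fs/2 = 23.025 kHz, folds to fs − 38.8 kHz = 7.25 kHz.
38.8 kHz and 130.9 kHz both map to 7.25 kHz.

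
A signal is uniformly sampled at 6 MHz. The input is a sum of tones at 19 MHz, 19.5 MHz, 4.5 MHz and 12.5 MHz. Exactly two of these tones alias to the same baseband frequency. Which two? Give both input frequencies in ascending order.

fs/2 = 3 MHz.
19 MHz mod fs = 1 MHz.
1 MHz ≤ fs/2 = 3 MHz, appears at 1 MHz.
19.5 MHz mod fs = 1.5 MHz.
1.5 MHz ≤ fs/2 = 3 MHz, appears at 1.5 MHz.
4.5 MHz > fs/2 = 3 MHz, folds to fs − 4.5 MHz = 1.5 MHz.
12.5 MHz mod fs = 0.5 MHz.
0.5 MHz ≤ fs/2 = 3 MHz, appears at 0.5 MHz.
4.5 MHz and 19.5 MHz both map to 1.5 MHz.

4.5 MHz, 19.5 MHz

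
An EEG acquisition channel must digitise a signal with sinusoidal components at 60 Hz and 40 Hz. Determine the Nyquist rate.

120 Hz

Highest-frequency component: 60 Hz.
Nyquist rate = 2 × 60 Hz = 120 Hz.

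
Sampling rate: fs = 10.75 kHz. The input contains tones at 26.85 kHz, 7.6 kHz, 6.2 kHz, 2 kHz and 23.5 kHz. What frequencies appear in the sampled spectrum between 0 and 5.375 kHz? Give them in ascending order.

2 kHz, 3.15 kHz, 4.55 kHz, 5.35 kHz

fs/2 = 5.375 kHz.
26.85 kHz mod fs = 5.35 kHz.
5.35 kHz ≤ fs/2 = 5.375 kHz, appears at 5.35 kHz.
7.6 kHz > fs/2 = 5.375 kHz, folds to fs − 7.6 kHz = 3.15 kHz.
6.2 kHz > fs/2 = 5.375 kHz, folds to fs − 6.2 kHz = 4.55 kHz.
2 kHz ≤ fs/2 = 5.375 kHz, passes unchanged.
23.5 kHz mod fs = 2 kHz.
2 kHz ≤ fs/2 = 5.375 kHz, appears at 2 kHz.
Distinct values: {2 kHz, 3.15 kHz, 4.55 kHz, 5.35 kHz}.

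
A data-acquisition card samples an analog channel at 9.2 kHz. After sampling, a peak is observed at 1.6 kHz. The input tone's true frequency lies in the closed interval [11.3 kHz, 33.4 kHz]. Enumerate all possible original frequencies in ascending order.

16.8 kHz, 20 kHz, 26 kHz, 29.2 kHz

Frequencies that alias to 1.6 kHz are k·fs ± 1.6 kHz for integer k ≥ 0.
k=0: 1.6 kHz.
k=1: 7.6 kHz, 10.8 kHz.
k=2: 16.8 kHz, 20 kHz.
k=3: 26 kHz, 29.2 kHz.
k=4: 35.2 kHz, 38.4 kHz.
Within [11.3 kHz, 33.4 kHz]: 16.8 kHz, 20 kHz, 26 kHz, 29.2 kHz.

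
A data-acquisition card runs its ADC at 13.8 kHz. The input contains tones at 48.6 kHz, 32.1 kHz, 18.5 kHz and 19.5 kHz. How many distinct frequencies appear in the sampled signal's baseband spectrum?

4

fs/2 = 6.9 kHz.
48.6 kHz mod fs = 7.2 kHz.
7.2 kHz > fs/2 = 6.9 kHz, folds to fs − 7.2 kHz = 6.6 kHz.
32.1 kHz mod fs = 4.5 kHz.
4.5 kHz ≤ fs/2 = 6.9 kHz, appears at 4.5 kHz.
18.5 kHz mod fs = 4.7 kHz.
4.7 kHz ≤ fs/2 = 6.9 kHz, appears at 4.7 kHz.
19.5 kHz mod fs = 5.7 kHz.
5.7 kHz ≤ fs/2 = 6.9 kHz, appears at 5.7 kHz.
Distinct values: {4.5 kHz, 4.7 kHz, 5.7 kHz, 6.6 kHz} → 4.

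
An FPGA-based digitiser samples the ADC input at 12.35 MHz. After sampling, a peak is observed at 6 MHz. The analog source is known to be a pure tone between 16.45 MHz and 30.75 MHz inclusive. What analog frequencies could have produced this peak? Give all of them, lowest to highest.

18.35 MHz, 18.7 MHz, 30.7 MHz

Frequencies that alias to 6 MHz are k·fs ± 6 MHz for integer k ≥ 0.
k=0: 6 MHz.
k=1: 6.35 MHz, 18.35 MHz.
k=2: 18.7 MHz, 30.7 MHz.
k=3: 31.05 MHz, 43.05 MHz.
Within [16.45 MHz, 30.75 MHz]: 18.35 MHz, 18.7 MHz, 30.7 MHz.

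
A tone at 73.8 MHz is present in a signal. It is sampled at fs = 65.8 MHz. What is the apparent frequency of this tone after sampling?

73.8 MHz mod fs = 8 MHz.
8 MHz ≤ fs/2 = 32.9 MHz, appears at 8 MHz.

8 MHz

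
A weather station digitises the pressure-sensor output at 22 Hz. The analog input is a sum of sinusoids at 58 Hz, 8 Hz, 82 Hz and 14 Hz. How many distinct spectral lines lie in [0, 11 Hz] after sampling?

fs/2 = 11 Hz.
58 Hz mod fs = 14 Hz.
14 Hz > fs/2 = 11 Hz, folds to fs − 14 Hz = 8 Hz.
8 Hz ≤ fs/2 = 11 Hz, passes unchanged.
82 Hz mod fs = 16 Hz.
16 Hz > fs/2 = 11 Hz, folds to fs − 16 Hz = 6 Hz.
14 Hz > fs/2 = 11 Hz, folds to fs − 14 Hz = 8 Hz.
Distinct values: {6 Hz, 8 Hz} → 2.

2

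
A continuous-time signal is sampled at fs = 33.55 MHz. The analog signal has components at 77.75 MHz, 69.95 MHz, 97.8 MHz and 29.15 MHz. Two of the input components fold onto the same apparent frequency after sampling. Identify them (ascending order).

69.95 MHz, 97.8 MHz

fs/2 = 16.775 MHz.
77.75 MHz mod fs = 10.65 MHz.
10.65 MHz ≤ fs/2 = 16.775 MHz, appears at 10.65 MHz.
69.95 MHz mod fs = 2.85 MHz.
2.85 MHz ≤ fs/2 = 16.775 MHz, appears at 2.85 MHz.
97.8 MHz mod fs = 30.7 MHz.
30.7 MHz > fs/2 = 16.775 MHz, folds to fs − 30.7 MHz = 2.85 MHz.
29.15 MHz > fs/2 = 16.775 MHz, folds to fs − 29.15 MHz = 4.4 MHz.
69.95 MHz and 97.8 MHz both map to 2.85 MHz.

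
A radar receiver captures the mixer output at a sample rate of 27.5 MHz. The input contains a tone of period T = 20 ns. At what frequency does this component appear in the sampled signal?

T = 20 ns → f = 1/T = 50 MHz.
50 MHz mod fs = 22.5 MHz.
22.5 MHz > fs/2 = 13.75 MHz, folds to fs − 22.5 MHz = 5 MHz.

5 MHz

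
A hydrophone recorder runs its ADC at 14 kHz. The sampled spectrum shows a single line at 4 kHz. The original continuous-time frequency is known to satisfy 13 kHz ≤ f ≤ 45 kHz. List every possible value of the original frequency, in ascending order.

18 kHz, 24 kHz, 32 kHz, 38 kHz

Frequencies that alias to 4 kHz are k·fs ± 4 kHz for integer k ≥ 0.
k=0: 4 kHz.
k=1: 10 kHz, 18 kHz.
k=2: 24 kHz, 32 kHz.
k=3: 38 kHz, 46 kHz.
k=4: 52 kHz, 60 kHz.
Within [13 kHz, 45 kHz]: 18 kHz, 24 kHz, 32 kHz, 38 kHz.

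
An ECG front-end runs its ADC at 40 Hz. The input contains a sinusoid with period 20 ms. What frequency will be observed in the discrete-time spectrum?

T = 20 ms → f = 1/T = 50 Hz.
50 Hz mod fs = 10 Hz.
10 Hz ≤ fs/2 = 20 Hz, appears at 10 Hz.

10 Hz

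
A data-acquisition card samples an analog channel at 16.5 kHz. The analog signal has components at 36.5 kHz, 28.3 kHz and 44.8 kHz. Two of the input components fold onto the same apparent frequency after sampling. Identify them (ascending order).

fs/2 = 8.25 kHz.
36.5 kHz mod fs = 3.5 kHz.
3.5 kHz ≤ fs/2 = 8.25 kHz, appears at 3.5 kHz.
28.3 kHz mod fs = 11.8 kHz.
11.8 kHz > fs/2 = 8.25 kHz, folds to fs − 11.8 kHz = 4.7 kHz.
44.8 kHz mod fs = 11.8 kHz.
11.8 kHz > fs/2 = 8.25 kHz, folds to fs − 11.8 kHz = 4.7 kHz.
28.3 kHz and 44.8 kHz both map to 4.7 kHz.

28.3 kHz, 44.8 kHz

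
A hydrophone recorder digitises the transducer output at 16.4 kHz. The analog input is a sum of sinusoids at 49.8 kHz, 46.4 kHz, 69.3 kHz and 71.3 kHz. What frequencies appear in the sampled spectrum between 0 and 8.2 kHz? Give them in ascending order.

fs/2 = 8.2 kHz.
49.8 kHz mod fs = 0.6 kHz.
0.6 kHz ≤ fs/2 = 8.2 kHz, appears at 0.6 kHz.
46.4 kHz mod fs = 13.6 kHz.
13.6 kHz > fs/2 = 8.2 kHz, folds to fs − 13.6 kHz = 2.8 kHz.
69.3 kHz mod fs = 3.7 kHz.
3.7 kHz ≤ fs/2 = 8.2 kHz, appears at 3.7 kHz.
71.3 kHz mod fs = 5.7 kHz.
5.7 kHz ≤ fs/2 = 8.2 kHz, appears at 5.7 kHz.
Distinct values: {0.6 kHz, 2.8 kHz, 3.7 kHz, 5.7 kHz}.

0.6 kHz, 2.8 kHz, 3.7 kHz, 5.7 kHz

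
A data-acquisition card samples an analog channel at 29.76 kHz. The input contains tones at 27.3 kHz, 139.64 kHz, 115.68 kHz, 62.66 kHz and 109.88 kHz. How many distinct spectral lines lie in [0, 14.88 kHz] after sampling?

fs/2 = 14.88 kHz.
27.3 kHz > fs/2 = 14.88 kHz, folds to fs − 27.3 kHz = 2.46 kHz.
139.64 kHz mod fs = 20.6 kHz.
20.6 kHz > fs/2 = 14.88 kHz, folds to fs − 20.6 kHz = 9.16 kHz.
115.68 kHz mod fs = 26.4 kHz.
26.4 kHz > fs/2 = 14.88 kHz, folds to fs − 26.4 kHz = 3.36 kHz.
62.66 kHz mod fs = 3.14 kHz.
3.14 kHz ≤ fs/2 = 14.88 kHz, appears at 3.14 kHz.
109.88 kHz mod fs = 20.6 kHz.
20.6 kHz > fs/2 = 14.88 kHz, folds to fs − 20.6 kHz = 9.16 kHz.
Distinct values: {2.46 kHz, 3.14 kHz, 3.36 kHz, 9.16 kHz} → 4.

4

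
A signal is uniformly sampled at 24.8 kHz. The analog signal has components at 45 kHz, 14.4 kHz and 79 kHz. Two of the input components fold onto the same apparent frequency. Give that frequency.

4.6 kHz

fs/2 = 12.4 kHz.
45 kHz mod fs = 20.2 kHz.
20.2 kHz > fs/2 = 12.4 kHz, folds to fs − 20.2 kHz = 4.6 kHz.
14.4 kHz > fs/2 = 12.4 kHz, folds to fs − 14.4 kHz = 10.4 kHz.
79 kHz mod fs = 4.6 kHz.
4.6 kHz ≤ fs/2 = 12.4 kHz, appears at 4.6 kHz.
45 kHz and 79 kHz both map to 4.6 kHz.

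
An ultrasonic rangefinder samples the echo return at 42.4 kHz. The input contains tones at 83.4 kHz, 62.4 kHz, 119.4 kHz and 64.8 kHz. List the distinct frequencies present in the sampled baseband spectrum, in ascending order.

fs/2 = 21.2 kHz.
83.4 kHz mod fs = 41 kHz.
41 kHz > fs/2 = 21.2 kHz, folds to fs − 41 kHz = 1.4 kHz.
62.4 kHz mod fs = 20 kHz.
20 kHz ≤ fs/2 = 21.2 kHz, appears at 20 kHz.
119.4 kHz mod fs = 34.6 kHz.
34.6 kHz > fs/2 = 21.2 kHz, folds to fs − 34.6 kHz = 7.8 kHz.
64.8 kHz mod fs = 22.4 kHz.
22.4 kHz > fs/2 = 21.2 kHz, folds to fs − 22.4 kHz = 20 kHz.
Distinct values: {1.4 kHz, 7.8 kHz, 20 kHz}.

1.4 kHz, 7.8 kHz, 20 kHz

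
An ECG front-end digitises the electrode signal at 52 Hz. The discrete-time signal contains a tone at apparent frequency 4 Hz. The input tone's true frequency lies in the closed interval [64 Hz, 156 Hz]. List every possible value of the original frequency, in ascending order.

100 Hz, 108 Hz, 152 Hz

Frequencies that alias to 4 Hz are k·fs ± 4 Hz for integer k ≥ 0.
k=0: 4 Hz.
k=1: 48 Hz, 56 Hz.
k=2: 100 Hz, 108 Hz.
k=3: 152 Hz, 160 Hz.
k=4: 204 Hz, 212 Hz.
Within [64 Hz, 156 Hz]: 100 Hz, 108 Hz, 152 Hz.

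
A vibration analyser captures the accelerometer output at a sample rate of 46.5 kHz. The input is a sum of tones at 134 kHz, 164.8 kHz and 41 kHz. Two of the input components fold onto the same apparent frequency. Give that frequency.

5.5 kHz

fs/2 = 23.25 kHz.
134 kHz mod fs = 41 kHz.
41 kHz > fs/2 = 23.25 kHz, folds to fs − 41 kHz = 5.5 kHz.
164.8 kHz mod fs = 25.3 kHz.
25.3 kHz > fs/2 = 23.25 kHz, folds to fs − 25.3 kHz = 21.2 kHz.
41 kHz > fs/2 = 23.25 kHz, folds to fs − 41 kHz = 5.5 kHz.
41 kHz and 134 kHz both map to 5.5 kHz.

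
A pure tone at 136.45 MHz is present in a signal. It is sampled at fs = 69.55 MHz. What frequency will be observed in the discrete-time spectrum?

2.65 MHz

136.45 MHz mod fs = 66.9 MHz.
66.9 MHz > fs/2 = 34.775 MHz, folds to fs − 66.9 MHz = 2.65 MHz.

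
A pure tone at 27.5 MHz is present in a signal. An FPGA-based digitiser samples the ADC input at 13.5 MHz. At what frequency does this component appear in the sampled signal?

27.5 MHz mod fs = 0.5 MHz.
0.5 MHz ≤ fs/2 = 6.75 MHz, appears at 0.5 MHz.

0.5 MHz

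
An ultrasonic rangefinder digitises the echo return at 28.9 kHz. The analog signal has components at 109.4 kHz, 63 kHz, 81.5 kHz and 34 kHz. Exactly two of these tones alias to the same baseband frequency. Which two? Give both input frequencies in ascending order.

63 kHz, 81.5 kHz

fs/2 = 14.45 kHz.
109.4 kHz mod fs = 22.7 kHz.
22.7 kHz > fs/2 = 14.45 kHz, folds to fs − 22.7 kHz = 6.2 kHz.
63 kHz mod fs = 5.2 kHz.
5.2 kHz ≤ fs/2 = 14.45 kHz, appears at 5.2 kHz.
81.5 kHz mod fs = 23.7 kHz.
23.7 kHz > fs/2 = 14.45 kHz, folds to fs − 23.7 kHz = 5.2 kHz.
34 kHz mod fs = 5.1 kHz.
5.1 kHz ≤ fs/2 = 14.45 kHz, appears at 5.1 kHz.
63 kHz and 81.5 kHz both map to 5.2 kHz.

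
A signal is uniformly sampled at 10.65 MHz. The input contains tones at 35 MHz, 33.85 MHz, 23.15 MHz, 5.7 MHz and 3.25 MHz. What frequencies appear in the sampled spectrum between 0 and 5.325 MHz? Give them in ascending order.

1.85 MHz, 1.9 MHz, 3.05 MHz, 3.25 MHz, 4.95 MHz

fs/2 = 5.325 MHz.
35 MHz mod fs = 3.05 MHz.
3.05 MHz ≤ fs/2 = 5.325 MHz, appears at 3.05 MHz.
33.85 MHz mod fs = 1.9 MHz.
1.9 MHz ≤ fs/2 = 5.325 MHz, appears at 1.9 MHz.
23.15 MHz mod fs = 1.85 MHz.
1.85 MHz ≤ fs/2 = 5.325 MHz, appears at 1.85 MHz.
5.7 MHz > fs/2 = 5.325 MHz, folds to fs − 5.7 MHz = 4.95 MHz.
3.25 MHz ≤ fs/2 = 5.325 MHz, passes unchanged.
Distinct values: {1.85 MHz, 1.9 MHz, 3.05 MHz, 3.25 MHz, 4.95 MHz}.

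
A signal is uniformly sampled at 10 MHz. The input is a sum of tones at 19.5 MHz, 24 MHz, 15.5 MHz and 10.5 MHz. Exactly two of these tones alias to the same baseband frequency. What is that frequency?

fs/2 = 5 MHz.
19.5 MHz mod fs = 9.5 MHz.
9.5 MHz > fs/2 = 5 MHz, folds to fs − 9.5 MHz = 0.5 MHz.
24 MHz mod fs = 4 MHz.
4 MHz ≤ fs/2 = 5 MHz, appears at 4 MHz.
15.5 MHz mod fs = 5.5 MHz.
5.5 MHz > fs/2 = 5 MHz, folds to fs − 5.5 MHz = 4.5 MHz.
10.5 MHz mod fs = 0.5 MHz.
0.5 MHz ≤ fs/2 = 5 MHz, appears at 0.5 MHz.
10.5 MHz and 19.5 MHz both map to 0.5 MHz.

0.5 MHz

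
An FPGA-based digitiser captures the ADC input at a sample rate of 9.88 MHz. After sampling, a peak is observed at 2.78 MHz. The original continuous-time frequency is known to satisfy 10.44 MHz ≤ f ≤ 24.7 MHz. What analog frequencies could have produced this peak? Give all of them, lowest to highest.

12.66 MHz, 16.98 MHz, 22.54 MHz

Frequencies that alias to 2.78 MHz are k·fs ± 2.78 MHz for integer k ≥ 0.
k=0: 2.78 MHz.
k=1: 7.1 MHz, 12.66 MHz.
k=2: 16.98 MHz, 22.54 MHz.
k=3: 26.86 MHz, 32.42 MHz.
Within [10.44 MHz, 24.7 MHz]: 12.66 MHz, 16.98 MHz, 22.54 MHz.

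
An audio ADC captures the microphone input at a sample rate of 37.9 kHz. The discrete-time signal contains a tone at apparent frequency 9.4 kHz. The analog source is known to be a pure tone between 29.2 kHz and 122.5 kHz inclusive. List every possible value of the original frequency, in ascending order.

47.3 kHz, 66.4 kHz, 85.2 kHz, 104.3 kHz

Frequencies that alias to 9.4 kHz are k·fs ± 9.4 kHz for integer k ≥ 0.
k=0: 9.4 kHz.
k=1: 28.5 kHz, 47.3 kHz.
k=2: 66.4 kHz, 85.2 kHz.
k=3: 104.3 kHz, 123.1 kHz.
k=4: 142.2 kHz, 161 kHz.
Within [29.2 kHz, 122.5 kHz]: 47.3 kHz, 66.4 kHz, 85.2 kHz, 104.3 kHz.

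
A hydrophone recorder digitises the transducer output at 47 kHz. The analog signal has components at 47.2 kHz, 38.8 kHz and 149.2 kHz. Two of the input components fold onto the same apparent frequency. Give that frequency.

fs/2 = 23.5 kHz.
47.2 kHz mod fs = 0.2 kHz.
0.2 kHz ≤ fs/2 = 23.5 kHz, appears at 0.2 kHz.
38.8 kHz > fs/2 = 23.5 kHz, folds to fs − 38.8 kHz = 8.2 kHz.
149.2 kHz mod fs = 8.2 kHz.
8.2 kHz ≤ fs/2 = 23.5 kHz, appears at 8.2 kHz.
38.8 kHz and 149.2 kHz both map to 8.2 kHz.

8.2 kHz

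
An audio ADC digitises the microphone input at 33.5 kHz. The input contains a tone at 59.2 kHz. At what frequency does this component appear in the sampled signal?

59.2 kHz mod fs = 25.7 kHz.
25.7 kHz > fs/2 = 16.75 kHz, folds to fs − 25.7 kHz = 7.8 kHz.

7.8 kHz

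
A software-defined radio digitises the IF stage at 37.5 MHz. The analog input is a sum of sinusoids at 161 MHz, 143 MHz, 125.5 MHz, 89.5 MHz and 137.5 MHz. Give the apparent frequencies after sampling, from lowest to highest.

fs/2 = 18.75 MHz.
161 MHz mod fs = 11 MHz.
11 MHz ≤ fs/2 = 18.75 MHz, appears at 11 MHz.
143 MHz mod fs = 30.5 MHz.
30.5 MHz > fs/2 = 18.75 MHz, folds to fs − 30.5 MHz = 7 MHz.
125.5 MHz mod fs = 13 MHz.
13 MHz ≤ fs/2 = 18.75 MHz, appears at 13 MHz.
89.5 MHz mod fs = 14.5 MHz.
14.5 MHz ≤ fs/2 = 18.75 MHz, appears at 14.5 MHz.
137.5 MHz mod fs = 25 MHz.
25 MHz > fs/2 = 18.75 MHz, folds to fs − 25 MHz = 12.5 MHz.
Distinct values: {7 MHz, 11 MHz, 12.5 MHz, 13 MHz, 14.5 MHz}.

7 MHz, 11 MHz, 12.5 MHz, 13 MHz, 14.5 MHz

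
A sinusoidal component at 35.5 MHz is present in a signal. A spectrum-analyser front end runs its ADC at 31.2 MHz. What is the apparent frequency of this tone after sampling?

35.5 MHz mod fs = 4.3 MHz.
4.3 MHz ≤ fs/2 = 15.6 MHz, appears at 4.3 MHz.

4.3 MHz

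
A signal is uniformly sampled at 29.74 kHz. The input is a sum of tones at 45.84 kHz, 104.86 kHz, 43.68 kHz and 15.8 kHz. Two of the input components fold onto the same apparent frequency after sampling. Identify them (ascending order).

fs/2 = 14.87 kHz.
45.84 kHz mod fs = 16.1 kHz.
16.1 kHz > fs/2 = 14.87 kHz, folds to fs − 16.1 kHz = 13.64 kHz.
104.86 kHz mod fs = 15.64 kHz.
15.64 kHz > fs/2 = 14.87 kHz, folds to fs − 15.64 kHz = 14.1 kHz.
43.68 kHz mod fs = 13.94 kHz.
13.94 kHz ≤ fs/2 = 14.87 kHz, appears at 13.94 kHz.
15.8 kHz > fs/2 = 14.87 kHz, folds to fs − 15.8 kHz = 13.94 kHz.
15.8 kHz and 43.68 kHz both map to 13.94 kHz.

15.8 kHz, 43.68 kHz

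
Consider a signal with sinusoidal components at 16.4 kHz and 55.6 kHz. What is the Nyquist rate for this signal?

Highest-frequency component: 55.6 kHz.
Nyquist rate = 2 × 55.6 kHz = 111.2 kHz.

111.2 kHz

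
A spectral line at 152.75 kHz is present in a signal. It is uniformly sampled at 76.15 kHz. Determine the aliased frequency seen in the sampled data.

152.75 kHz mod fs = 0.45 kHz.
0.45 kHz ≤ fs/2 = 38.075 kHz, appears at 0.45 kHz.

0.45 kHz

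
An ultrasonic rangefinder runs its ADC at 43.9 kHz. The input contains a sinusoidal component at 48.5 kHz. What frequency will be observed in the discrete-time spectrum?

48.5 kHz mod fs = 4.6 kHz.
4.6 kHz ≤ fs/2 = 21.95 kHz, appears at 4.6 kHz.

4.6 kHz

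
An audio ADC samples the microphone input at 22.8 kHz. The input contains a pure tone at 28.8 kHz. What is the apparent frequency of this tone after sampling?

6 kHz

28.8 kHz mod fs = 6 kHz.
6 kHz ≤ fs/2 = 11.4 kHz, appears at 6 kHz.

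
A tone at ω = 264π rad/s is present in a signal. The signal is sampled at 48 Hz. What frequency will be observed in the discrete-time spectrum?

12 Hz

ω = 264π rad/s → f = ω/(2π) = 132 Hz.
132 Hz mod fs = 36 Hz.
36 Hz > fs/2 = 24 Hz, folds to fs − 36 Hz = 12 Hz.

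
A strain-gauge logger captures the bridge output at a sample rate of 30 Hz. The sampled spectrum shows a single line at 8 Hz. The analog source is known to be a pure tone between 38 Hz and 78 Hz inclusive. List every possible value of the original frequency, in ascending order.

Frequencies that alias to 8 Hz are k·fs ± 8 Hz for integer k ≥ 0.
k=0: 8 Hz.
k=1: 22 Hz, 38 Hz.
k=2: 52 Hz, 68 Hz.
k=3: 82 Hz, 98 Hz.
Within [38 Hz, 78 Hz]: 38 Hz, 52 Hz, 68 Hz.

38 Hz, 52 Hz, 68 Hz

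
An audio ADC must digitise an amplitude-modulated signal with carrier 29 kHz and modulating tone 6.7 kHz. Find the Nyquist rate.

AM sidebands sit at fc ± fm = 22.3 kHz and 35.7 kHz.
Highest-frequency component: 35.7 kHz.
Nyquist rate = 2 × 35.7 kHz = 71.4 kHz.

71.4 kHz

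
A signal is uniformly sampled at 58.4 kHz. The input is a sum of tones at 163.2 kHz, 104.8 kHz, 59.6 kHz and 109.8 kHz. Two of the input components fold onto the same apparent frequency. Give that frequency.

12 kHz

fs/2 = 29.2 kHz.
163.2 kHz mod fs = 46.4 kHz.
46.4 kHz > fs/2 = 29.2 kHz, folds to fs − 46.4 kHz = 12 kHz.
104.8 kHz mod fs = 46.4 kHz.
46.4 kHz > fs/2 = 29.2 kHz, folds to fs − 46.4 kHz = 12 kHz.
59.6 kHz mod fs = 1.2 kHz.
1.2 kHz ≤ fs/2 = 29.2 kHz, appears at 1.2 kHz.
109.8 kHz mod fs = 51.4 kHz.
51.4 kHz > fs/2 = 29.2 kHz, folds to fs − 51.4 kHz = 7 kHz.
104.8 kHz and 163.2 kHz both map to 12 kHz.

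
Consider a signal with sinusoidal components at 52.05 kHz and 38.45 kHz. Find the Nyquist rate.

104.1 kHz

Highest-frequency component: 52.05 kHz.
Nyquist rate = 2 × 52.05 kHz = 104.1 kHz.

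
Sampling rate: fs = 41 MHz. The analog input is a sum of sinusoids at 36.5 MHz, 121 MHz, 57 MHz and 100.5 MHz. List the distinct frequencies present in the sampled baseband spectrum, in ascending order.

fs/2 = 20.5 MHz.
36.5 MHz > fs/2 = 20.5 MHz, folds to fs − 36.5 MHz = 4.5 MHz.
121 MHz mod fs = 39 MHz.
39 MHz > fs/2 = 20.5 MHz, folds to fs − 39 MHz = 2 MHz.
57 MHz mod fs = 16 MHz.
16 MHz ≤ fs/2 = 20.5 MHz, appears at 16 MHz.
100.5 MHz mod fs = 18.5 MHz.
18.5 MHz ≤ fs/2 = 20.5 MHz, appears at 18.5 MHz.
Distinct values: {2 MHz, 4.5 MHz, 16 MHz, 18.5 MHz}.

2 MHz, 4.5 MHz, 16 MHz, 18.5 MHz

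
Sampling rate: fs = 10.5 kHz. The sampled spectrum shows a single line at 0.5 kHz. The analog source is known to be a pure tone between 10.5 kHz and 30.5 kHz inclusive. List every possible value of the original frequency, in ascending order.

Frequencies that alias to 0.5 kHz are k·fs ± 0.5 kHz for integer k ≥ 0.
k=0: 0.5 kHz.
k=1: 10 kHz, 11 kHz.
k=2: 20.5 kHz, 21.5 kHz.
k=3: 31 kHz, 32 kHz.
Within [10.5 kHz, 30.5 kHz]: 11 kHz, 20.5 kHz, 21.5 kHz.

11 kHz, 20.5 kHz, 21.5 kHz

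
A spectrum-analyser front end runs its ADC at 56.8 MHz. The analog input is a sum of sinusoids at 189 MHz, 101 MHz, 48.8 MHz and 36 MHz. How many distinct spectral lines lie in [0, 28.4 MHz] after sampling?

4

fs/2 = 28.4 MHz.
189 MHz mod fs = 18.6 MHz.
18.6 MHz ≤ fs/2 = 28.4 MHz, appears at 18.6 MHz.
101 MHz mod fs = 44.2 MHz.
44.2 MHz > fs/2 = 28.4 MHz, folds to fs − 44.2 MHz = 12.6 MHz.
48.8 MHz > fs/2 = 28.4 MHz, folds to fs − 48.8 MHz = 8 MHz.
36 MHz > fs/2 = 28.4 MHz, folds to fs − 36 MHz = 20.8 MHz.
Distinct values: {8 MHz, 12.6 MHz, 18.6 MHz, 20.8 MHz} → 4.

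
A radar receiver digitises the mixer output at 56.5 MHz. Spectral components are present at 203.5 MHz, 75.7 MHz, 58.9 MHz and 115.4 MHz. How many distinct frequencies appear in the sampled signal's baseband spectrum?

3

fs/2 = 28.25 MHz.
203.5 MHz mod fs = 34 MHz.
34 MHz > fs/2 = 28.25 MHz, folds to fs − 34 MHz = 22.5 MHz.
75.7 MHz mod fs = 19.2 MHz.
19.2 MHz ≤ fs/2 = 28.25 MHz, appears at 19.2 MHz.
58.9 MHz mod fs = 2.4 MHz.
2.4 MHz ≤ fs/2 = 28.25 MHz, appears at 2.4 MHz.
115.4 MHz mod fs = 2.4 MHz.
2.4 MHz ≤ fs/2 = 28.25 MHz, appears at 2.4 MHz.
Distinct values: {2.4 MHz, 19.2 MHz, 22.5 MHz} → 3.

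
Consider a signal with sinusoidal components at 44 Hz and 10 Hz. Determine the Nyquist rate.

Highest-frequency component: 44 Hz.
Nyquist rate = 2 × 44 Hz = 88 Hz.

88 Hz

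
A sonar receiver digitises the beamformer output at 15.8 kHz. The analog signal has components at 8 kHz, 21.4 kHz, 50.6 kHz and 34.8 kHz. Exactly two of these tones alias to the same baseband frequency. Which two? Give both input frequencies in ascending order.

34.8 kHz, 50.6 kHz

fs/2 = 7.9 kHz.
8 kHz > fs/2 = 7.9 kHz, folds to fs − 8 kHz = 7.8 kHz.
21.4 kHz mod fs = 5.6 kHz.
5.6 kHz ≤ fs/2 = 7.9 kHz, appears at 5.6 kHz.
50.6 kHz mod fs = 3.2 kHz.
3.2 kHz ≤ fs/2 = 7.9 kHz, appears at 3.2 kHz.
34.8 kHz mod fs = 3.2 kHz.
3.2 kHz ≤ fs/2 = 7.9 kHz, appears at 3.2 kHz.
34.8 kHz and 50.6 kHz both map to 3.2 kHz.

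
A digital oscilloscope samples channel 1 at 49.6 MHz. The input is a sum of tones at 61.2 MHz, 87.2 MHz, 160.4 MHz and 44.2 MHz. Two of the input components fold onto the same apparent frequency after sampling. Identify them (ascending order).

61.2 MHz, 160.4 MHz

fs/2 = 24.8 MHz.
61.2 MHz mod fs = 11.6 MHz.
11.6 MHz ≤ fs/2 = 24.8 MHz, appears at 11.6 MHz.
87.2 MHz mod fs = 37.6 MHz.
37.6 MHz > fs/2 = 24.8 MHz, folds to fs − 37.6 MHz = 12 MHz.
160.4 MHz mod fs = 11.6 MHz.
11.6 MHz ≤ fs/2 = 24.8 MHz, appears at 11.6 MHz.
44.2 MHz > fs/2 = 24.8 MHz, folds to fs − 44.2 MHz = 5.4 MHz.
61.2 MHz and 160.4 MHz both map to 11.6 MHz.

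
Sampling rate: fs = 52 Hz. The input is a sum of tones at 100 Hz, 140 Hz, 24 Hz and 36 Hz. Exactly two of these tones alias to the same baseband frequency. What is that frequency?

fs/2 = 26 Hz.
100 Hz mod fs = 48 Hz.
48 Hz > fs/2 = 26 Hz, folds to fs − 48 Hz = 4 Hz.
140 Hz mod fs = 36 Hz.
36 Hz > fs/2 = 26 Hz, folds to fs − 36 Hz = 16 Hz.
24 Hz ≤ fs/2 = 26 Hz, passes unchanged.
36 Hz > fs/2 = 26 Hz, folds to fs − 36 Hz = 16 Hz.
36 Hz and 140 Hz both map to 16 Hz.

16 Hz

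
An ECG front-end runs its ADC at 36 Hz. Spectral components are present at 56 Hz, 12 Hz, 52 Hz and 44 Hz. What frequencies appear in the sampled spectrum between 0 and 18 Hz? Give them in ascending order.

fs/2 = 18 Hz.
56 Hz mod fs = 20 Hz.
20 Hz > fs/2 = 18 Hz, folds to fs − 20 Hz = 16 Hz.
12 Hz ≤ fs/2 = 18 Hz, passes unchanged.
52 Hz mod fs = 16 Hz.
16 Hz ≤ fs/2 = 18 Hz, appears at 16 Hz.
44 Hz mod fs = 8 Hz.
8 Hz ≤ fs/2 = 18 Hz, appears at 8 Hz.
Distinct values: {8 Hz, 12 Hz, 16 Hz}.

8 Hz, 12 Hz, 16 Hz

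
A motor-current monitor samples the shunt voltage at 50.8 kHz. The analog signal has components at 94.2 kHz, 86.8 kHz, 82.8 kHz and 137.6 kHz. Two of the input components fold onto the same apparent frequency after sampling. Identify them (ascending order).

fs/2 = 25.4 kHz.
94.2 kHz mod fs = 43.4 kHz.
43.4 kHz > fs/2 = 25.4 kHz, folds to fs − 43.4 kHz = 7.4 kHz.
86.8 kHz mod fs = 36 kHz.
36 kHz > fs/2 = 25.4 kHz, folds to fs − 36 kHz = 14.8 kHz.
82.8 kHz mod fs = 32 kHz.
32 kHz > fs/2 = 25.4 kHz, folds to fs − 32 kHz = 18.8 kHz.
137.6 kHz mod fs = 36 kHz.
36 kHz > fs/2 = 25.4 kHz, folds to fs − 36 kHz = 14.8 kHz.
86.8 kHz and 137.6 kHz both map to 14.8 kHz.

86.8 kHz, 137.6 kHz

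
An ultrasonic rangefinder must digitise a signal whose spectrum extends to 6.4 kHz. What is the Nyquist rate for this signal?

12.8 kHz

Nyquist rate = 2 × 6.4 kHz = 12.8 kHz.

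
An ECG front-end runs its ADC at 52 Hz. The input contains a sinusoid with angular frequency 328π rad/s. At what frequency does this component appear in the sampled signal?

8 Hz

ω = 328π rad/s → f = ω/(2π) = 164 Hz.
164 Hz mod fs = 8 Hz.
8 Hz ≤ fs/2 = 26 Hz, appears at 8 Hz.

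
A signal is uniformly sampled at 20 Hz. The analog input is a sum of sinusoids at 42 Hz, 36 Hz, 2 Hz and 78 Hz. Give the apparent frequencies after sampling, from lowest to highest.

fs/2 = 10 Hz.
42 Hz mod fs = 2 Hz.
2 Hz ≤ fs/2 = 10 Hz, appears at 2 Hz.
36 Hz mod fs = 16 Hz.
16 Hz > fs/2 = 10 Hz, folds to fs − 16 Hz = 4 Hz.
2 Hz ≤ fs/2 = 10 Hz, passes unchanged.
78 Hz mod fs = 18 Hz.
18 Hz > fs/2 = 10 Hz, folds to fs − 18 Hz = 2 Hz.
Distinct values: {2 Hz, 4 Hz}.

2 Hz, 4 Hz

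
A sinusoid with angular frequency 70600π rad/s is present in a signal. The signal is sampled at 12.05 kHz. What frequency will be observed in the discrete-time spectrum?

0.85 kHz

ω = 70600π rad/s → f = ω/(2π) = 35300 Hz = 35.3 kHz.
35.3 kHz mod fs = 11.2 kHz.
11.2 kHz > fs/2 = 6.025 kHz, folds to fs − 11.2 kHz = 0.85 kHz.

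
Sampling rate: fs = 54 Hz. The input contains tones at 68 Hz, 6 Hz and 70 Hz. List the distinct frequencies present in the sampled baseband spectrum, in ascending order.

6 Hz, 14 Hz, 16 Hz

fs/2 = 27 Hz.
68 Hz mod fs = 14 Hz.
14 Hz ≤ fs/2 = 27 Hz, appears at 14 Hz.
6 Hz ≤ fs/2 = 27 Hz, passes unchanged.
70 Hz mod fs = 16 Hz.
16 Hz ≤ fs/2 = 27 Hz, appears at 16 Hz.
Distinct values: {6 Hz, 14 Hz, 16 Hz}.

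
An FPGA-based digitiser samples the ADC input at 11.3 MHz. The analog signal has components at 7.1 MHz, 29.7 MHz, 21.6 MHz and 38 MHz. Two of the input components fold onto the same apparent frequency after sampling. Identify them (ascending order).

fs/2 = 5.65 MHz.
7.1 MHz > fs/2 = 5.65 MHz, folds to fs − 7.1 MHz = 4.2 MHz.
29.7 MHz mod fs = 7.1 MHz.
7.1 MHz > fs/2 = 5.65 MHz, folds to fs − 7.1 MHz = 4.2 MHz.
21.6 MHz mod fs = 10.3 MHz.
10.3 MHz > fs/2 = 5.65 MHz, folds to fs − 10.3 MHz = 1 MHz.
38 MHz mod fs = 4.1 MHz.
4.1 MHz ≤ fs/2 = 5.65 MHz, appears at 4.1 MHz.
7.1 MHz and 29.7 MHz both map to 4.2 MHz.

7.1 MHz, 29.7 MHz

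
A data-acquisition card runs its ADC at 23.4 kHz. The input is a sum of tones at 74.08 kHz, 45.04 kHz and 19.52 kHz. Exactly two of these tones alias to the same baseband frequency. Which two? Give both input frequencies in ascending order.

fs/2 = 11.7 kHz.
74.08 kHz mod fs = 3.88 kHz.
3.88 kHz ≤ fs/2 = 11.7 kHz, appears at 3.88 kHz.
45.04 kHz mod fs = 21.64 kHz.
21.64 kHz > fs/2 = 11.7 kHz, folds to fs − 21.64 kHz = 1.76 kHz.
19.52 kHz > fs/2 = 11.7 kHz, folds to fs − 19.52 kHz = 3.88 kHz.
19.52 kHz and 74.08 kHz both map to 3.88 kHz.

19.52 kHz, 74.08 kHz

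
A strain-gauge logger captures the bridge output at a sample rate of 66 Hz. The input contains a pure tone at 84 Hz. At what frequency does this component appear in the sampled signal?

18 Hz

84 Hz mod fs = 18 Hz.
18 Hz ≤ fs/2 = 33 Hz, appears at 18 Hz.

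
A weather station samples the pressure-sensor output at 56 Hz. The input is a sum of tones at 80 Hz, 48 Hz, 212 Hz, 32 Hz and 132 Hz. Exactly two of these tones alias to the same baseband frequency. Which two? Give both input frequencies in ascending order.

32 Hz, 80 Hz

fs/2 = 28 Hz.
80 Hz mod fs = 24 Hz.
24 Hz ≤ fs/2 = 28 Hz, appears at 24 Hz.
48 Hz > fs/2 = 28 Hz, folds to fs − 48 Hz = 8 Hz.
212 Hz mod fs = 44 Hz.
44 Hz > fs/2 = 28 Hz, folds to fs − 44 Hz = 12 Hz.
32 Hz > fs/2 = 28 Hz, folds to fs − 32 Hz = 24 Hz.
132 Hz mod fs = 20 Hz.
20 Hz ≤ fs/2 = 28 Hz, appears at 20 Hz.
32 Hz and 80 Hz both map to 24 Hz.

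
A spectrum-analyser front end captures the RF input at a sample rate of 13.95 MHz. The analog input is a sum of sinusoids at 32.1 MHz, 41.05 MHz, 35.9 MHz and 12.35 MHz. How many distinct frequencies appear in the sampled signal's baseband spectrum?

fs/2 = 6.975 MHz.
32.1 MHz mod fs = 4.2 MHz.
4.2 MHz ≤ fs/2 = 6.975 MHz, appears at 4.2 MHz.
41.05 MHz mod fs = 13.15 MHz.
13.15 MHz > fs/2 = 6.975 MHz, folds to fs − 13.15 MHz = 0.8 MHz.
35.9 MHz mod fs = 8 MHz.
8 MHz > fs/2 = 6.975 MHz, folds to fs − 8 MHz = 5.95 MHz.
12.35 MHz > fs/2 = 6.975 MHz, folds to fs − 12.35 MHz = 1.6 MHz.
Distinct values: {0.8 MHz, 1.6 MHz, 4.2 MHz, 5.95 MHz} → 4.

4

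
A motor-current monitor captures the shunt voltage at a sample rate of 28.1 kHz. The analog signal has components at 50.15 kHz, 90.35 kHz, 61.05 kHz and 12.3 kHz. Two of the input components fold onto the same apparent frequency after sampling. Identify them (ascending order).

50.15 kHz, 90.35 kHz

fs/2 = 14.05 kHz.
50.15 kHz mod fs = 22.05 kHz.
22.05 kHz > fs/2 = 14.05 kHz, folds to fs − 22.05 kHz = 6.05 kHz.
90.35 kHz mod fs = 6.05 kHz.
6.05 kHz ≤ fs/2 = 14.05 kHz, appears at 6.05 kHz.
61.05 kHz mod fs = 4.85 kHz.
4.85 kHz ≤ fs/2 = 14.05 kHz, appears at 4.85 kHz.
12.3 kHz ≤ fs/2 = 14.05 kHz, passes unchanged.
50.15 kHz and 90.35 kHz both map to 6.05 kHz.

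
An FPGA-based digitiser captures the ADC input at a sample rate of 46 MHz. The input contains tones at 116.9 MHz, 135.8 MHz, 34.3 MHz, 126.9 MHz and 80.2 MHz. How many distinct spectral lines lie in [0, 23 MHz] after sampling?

fs/2 = 23 MHz.
116.9 MHz mod fs = 24.9 MHz.
24.9 MHz > fs/2 = 23 MHz, folds to fs − 24.9 MHz = 21.1 MHz.
135.8 MHz mod fs = 43.8 MHz.
43.8 MHz > fs/2 = 23 MHz, folds to fs − 43.8 MHz = 2.2 MHz.
34.3 MHz > fs/2 = 23 MHz, folds to fs − 34.3 MHz = 11.7 MHz.
126.9 MHz mod fs = 34.9 MHz.
34.9 MHz > fs/2 = 23 MHz, folds to fs − 34.9 MHz = 11.1 MHz.
80.2 MHz mod fs = 34.2 MHz.
34.2 MHz > fs/2 = 23 MHz, folds to fs − 34.2 MHz = 11.8 MHz.
Distinct values: {2.2 MHz, 11.1 MHz, 11.7 MHz, 11.8 MHz, 21.1 MHz} → 5.

5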